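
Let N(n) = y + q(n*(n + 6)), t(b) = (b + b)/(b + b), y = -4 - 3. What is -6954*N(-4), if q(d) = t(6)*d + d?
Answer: 159942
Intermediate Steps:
y = -7
t(b) = 1 (t(b) = (2*b)/((2*b)) = (2*b)*(1/(2*b)) = 1)
q(d) = 2*d (q(d) = 1*d + d = d + d = 2*d)
N(n) = -7 + 2*n*(6 + n) (N(n) = -7 + 2*(n*(n + 6)) = -7 + 2*(n*(6 + n)) = -7 + 2*n*(6 + n))
-6954*N(-4) = -6954*(-7 + 2*(-4)*(6 - 4)) = -6954*(-7 + 2*(-4)*2) = -6954*(-7 - 16) = -6954*(-23) = 159942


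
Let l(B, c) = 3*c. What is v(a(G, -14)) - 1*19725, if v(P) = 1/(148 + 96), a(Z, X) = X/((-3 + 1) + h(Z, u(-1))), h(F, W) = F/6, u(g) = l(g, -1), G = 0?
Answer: -4812899/244 ≈ -19725.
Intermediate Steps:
u(g) = -3 (u(g) = 3*(-1) = -3)
h(F, W) = F/6 (h(F, W) = F*(⅙) = F/6)
a(Z, X) = X/(-2 + Z/6) (a(Z, X) = X/((-3 + 1) + Z/6) = X/(-2 + Z/6))
v(P) = 1/244
v(a(G, -14)) - 1*19725 = 1/244 - 1*19725 = 1/244 - 19725 = -4812899/244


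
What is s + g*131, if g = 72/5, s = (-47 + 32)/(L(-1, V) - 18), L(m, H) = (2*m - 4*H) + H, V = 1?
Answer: 217011/115 ≈ 1887.1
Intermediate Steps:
L(m, H) = -3*H + 2*m (L(m, H) = (-4*H + 2*m) + H = -3*H + 2*m)
s = 15/23 (s = (-47 + 32)/((-3*1 + 2*(-1)) - 18) = -15/((-3 - 2) - 18) = -15/(-5 - 18) = -15/(-23) = -15*(-1/23) = 15/23 ≈ 0.65217)
g = 72/5 (g = 72*(1/5) = 72/5 ≈ 14.400)
s + g*131 = 15/23 + (72/5)*131 = 15/23 + 9432/5 = 217011/115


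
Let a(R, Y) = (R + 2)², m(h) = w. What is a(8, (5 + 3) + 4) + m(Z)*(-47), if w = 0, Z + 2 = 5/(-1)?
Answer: 100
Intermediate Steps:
Z = -7 (Z = -2 + 5/(-1) = -2 + 5*(-1) = -2 - 5 = -7)
m(h) = 0
a(R, Y) = (2 + R)²
a(8, (5 + 3) + 4) + m(Z)*(-47) = (2 + 8)² + 0*(-47) = 10² + 0 = 100 + 0 = 100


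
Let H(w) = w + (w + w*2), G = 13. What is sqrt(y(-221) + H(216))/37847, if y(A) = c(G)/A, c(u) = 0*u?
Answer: 12*sqrt(6)/37847 ≈ 0.00077665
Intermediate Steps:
c(u) = 0
H(w) = 4*w (H(w) = w + (w + 2*w) = w + 3*w = 4*w)
y(A) = 0 (y(A) = 0/A = 0)
sqrt(y(-221) + H(216))/37847 = sqrt(0 + 4*216)/37847 = sqrt(0 + 864)*(1/37847) = sqrt(864)*(1/37847) = (12*sqrt(6))*(1/37847) = 12*sqrt(6)/37847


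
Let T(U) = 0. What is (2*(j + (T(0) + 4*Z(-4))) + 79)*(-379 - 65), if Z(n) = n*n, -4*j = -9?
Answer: -93906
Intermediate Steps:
j = 9/4 (j = -1/4*(-9) = 9/4 ≈ 2.2500)
Z(n) = n**2
(2*(j + (T(0) + 4*Z(-4))) + 79)*(-379 - 65) = (2*(9/4 + (0 + 4*(-4)**2)) + 79)*(-379 - 65) = (2*(9/4 + (0 + 4*16)) + 79)*(-444) = (2*(9/4 + (0 + 64)) + 79)*(-444) = (2*(9/4 + 64) + 79)*(-444) = (2*(265/4) + 79)*(-444) = (265/2 + 79)*(-444) = (423/2)*(-444) = -93906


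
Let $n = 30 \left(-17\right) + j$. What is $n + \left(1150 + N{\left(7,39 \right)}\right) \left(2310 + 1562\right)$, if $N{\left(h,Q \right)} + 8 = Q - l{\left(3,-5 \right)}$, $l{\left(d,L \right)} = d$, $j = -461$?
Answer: $4560245$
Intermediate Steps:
$N{\left(h,Q \right)} = -11 + Q$ ($N{\left(h,Q \right)} = -8 + \left(Q - 3\right) = -8 + \left(-3 + Q\right) = -11 + Q$)
$n = -971$ ($n = 30 \left(-17\right) - 461 = -510 - 461 = -971$)
$n + \left(1150 + N{\left(7,39 \right)}\right) \left(2310 + 1562\right) = -971 + \left(1150 + \left(-11 + 39\right)\right) \left(2310 + 1562\right) = -971 + \left(1150 + 28\right) 3872 = -971 + 1178 \cdot 3872 = -971 + 4561216 = 4560245$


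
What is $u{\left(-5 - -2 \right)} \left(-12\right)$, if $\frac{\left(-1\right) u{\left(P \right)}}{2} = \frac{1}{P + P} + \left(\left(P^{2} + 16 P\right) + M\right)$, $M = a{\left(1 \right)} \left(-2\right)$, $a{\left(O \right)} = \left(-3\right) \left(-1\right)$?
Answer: $-1084$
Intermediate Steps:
$a{\left(O \right)} = 3$
$M = -6$ ($M = 3 \left(-2\right) = -6$)
$u{\left(P \right)} = 12 - \frac{1}{P} - 32 P - 2 P^{2}$ ($u{\left(P \right)} = - 2 \left(\frac{1}{P + P} - \left(6 - P^{2} - 16 P\right)\right) = - 2 \left(\frac{1}{2 P} + \left(-6 + P^{2} + 16 P\right)\right) = - 2 \left(-6 + P^{2} + \frac{1}{2 P} + 16 P\right) = 12 - \frac{1}{P} - 32 P - 2 P^{2}$)
$u{\left(-5 - -2 \right)} \left(-12\right) = \left(12 - \frac{1}{-5 - -2} - 32 \left(-5 - -2\right) - 2 \left(-5 - -2\right)^{2}\right) \left(-12\right) = \left(12 - \frac{1}{-5 + 2} - 32 \left(-5 + 2\right) - 2 \left(-5 + 2\right)^{2}\right) \left(-12\right) = \left(12 - \frac{1}{-3} - -96 - 2 \left(-3\right)^{2}\right) \left(-12\right) = \left(12 - - \frac{1}{3} + 96 - 18\right) \left(-12\right) = \left(12 + \frac{1}{3} + 96 - 18\right) \left(-12\right) = \frac{271}{3} \left(-12\right) = -1084$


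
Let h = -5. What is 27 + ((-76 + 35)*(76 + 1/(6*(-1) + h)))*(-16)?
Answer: 548057/11 ≈ 49823.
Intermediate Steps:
27 + ((-76 + 35)*(76 + 1/(6*(-1) + h)))*(-16) = 27 + ((-76 + 35)*(76 + 1/(6*(-1) - 5)))*(-16) = 27 - 41*(76 + 1/(-6 - 5))*(-16) = 27 - 41*(76 + 1/(-11))*(-16) = 27 - 41*(76 - 1/11)*(-16) = 27 - 41*835/11*(-16) = 27 - 34235/11*(-16) = 27 + 547760/11 = 548057/11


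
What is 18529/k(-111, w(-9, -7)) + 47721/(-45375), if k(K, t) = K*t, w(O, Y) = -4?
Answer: 273188417/6715500 ≈ 40.680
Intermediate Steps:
18529/k(-111, w(-9, -7)) + 47721/(-45375) = 18529/((-111*(-4))) + 47721/(-45375) = 18529/444 + 47721*(-1/45375) = 18529*(1/444) - 15907/15125 = 18529/444 - 15907/15125 = 273188417/6715500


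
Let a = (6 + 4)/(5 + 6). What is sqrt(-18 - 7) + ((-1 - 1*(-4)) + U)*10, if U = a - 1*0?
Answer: 430/11 + 5*I ≈ 39.091 + 5.0*I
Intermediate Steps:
a = 10/11 ≈ 0.90909
U = 10/11 (U = 10/11 - 1*0 = 10/11 + 0 = 10/11 ≈ 0.90909)
sqrt(-18 - 7) + ((-1 - 1*(-4)) + U)*10 = sqrt(-18 - 7) + ((-1 - 1*(-4)) + 10/11)*10 = sqrt(-25) + ((-1 + 4) + 10/11)*10 = 5*I + (3 + 10/11)*10 = 5*I + (43/11)*10 = 5*I + 430/11 = 430/11 + 5*I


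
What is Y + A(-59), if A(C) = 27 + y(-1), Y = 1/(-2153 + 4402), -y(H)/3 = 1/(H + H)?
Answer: 128195/4498 ≈ 28.500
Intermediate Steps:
y(H) = -3/(2*H) (y(H) = -3/(H + H) = -3*1/(2*H) = -3/(2*H))
Y = 1/2249 ≈ 0.00044464
A(C) = 57/2 (A(C) = 27 - 3/2/(-1) = 27 - 3/2*(-1) = 27 + 3/2 = 57/2)
Y + A(-59) = 1/2249 + 57/2 = 128195/4498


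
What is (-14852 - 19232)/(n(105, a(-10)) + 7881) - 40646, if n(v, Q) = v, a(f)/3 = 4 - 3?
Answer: -162316520/3993 ≈ -40650.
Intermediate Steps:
a(f) = 3 (a(f) = 3*(4 - 3) = 3*1 = 3)
(-14852 - 19232)/(n(105, a(-10)) + 7881) - 40646 = (-14852 - 19232)/(105 + 7881) - 40646 = -34084/7986 - 40646 = -34084*1/7986 - 40646 = -17042/3993 - 40646 = -162316520/3993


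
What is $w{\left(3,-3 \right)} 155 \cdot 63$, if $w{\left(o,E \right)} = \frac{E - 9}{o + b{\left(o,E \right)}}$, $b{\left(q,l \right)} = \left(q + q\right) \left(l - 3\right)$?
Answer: $\frac{39060}{11} \approx 3550.9$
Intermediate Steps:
$b{\left(q,l \right)} = 2 q \left(-3 + l\right)$
$w{\left(o,E \right)} = \frac{-9 + E}{o + 2 o \left(-3 + E\right)}$ ($w{\left(o,E \right)} = \frac{E - 9}{o + 2 o \left(-3 + E\right)} = \frac{-9 + E}{o + 2 o \left(-3 + E\right)}$)
$w{\left(3,-3 \right)} 155 \cdot 63 = \frac{-9 - 3}{3 \left(-5 + 2 \left(-3\right)\right)} 155 \cdot 63 = \frac{1}{3} \frac{1}{-5 - 6} \left(-12\right) 155 \cdot 63 = \frac{1}{3} \frac{1}{-11} \left(-12\right) 155 \cdot 63 = \frac{1}{3} \left(- \frac{1}{11}\right) \left(-12\right) 155 \cdot 63 = \frac{4}{11} \cdot 155 \cdot 63 = \frac{620}{11} \cdot 63 = \frac{39060}{11}$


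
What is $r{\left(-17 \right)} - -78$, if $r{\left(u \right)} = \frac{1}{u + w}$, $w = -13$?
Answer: $\frac{2339}{30} \approx 77.967$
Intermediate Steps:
$r{\left(u \right)} = \frac{1}{-13 + u}$ ($r{\left(u \right)} = \frac{1}{u - 13} = \frac{1}{-13 + u}$)
$r{\left(-17 \right)} - -78 = \frac{1}{-13 - 17} - -78 = \frac{1}{-30} + 78 = - \frac{1}{30} + 78 = \frac{2339}{30}$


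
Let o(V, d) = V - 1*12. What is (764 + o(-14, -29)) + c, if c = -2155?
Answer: -1417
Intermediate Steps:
o(V, d) = -12 + V (o(V, d) = V - 12 = -12 + V)
(764 + o(-14, -29)) + c = (764 + (-12 - 14)) - 2155 = (764 - 26) - 2155 = 738 - 2155 = -1417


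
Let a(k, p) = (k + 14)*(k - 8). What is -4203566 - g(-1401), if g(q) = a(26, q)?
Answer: -4204286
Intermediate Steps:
a(k, p) = (-8 + k)*(14 + k) (a(k, p) = (14 + k)*(-8 + k) = (-8 + k)*(14 + k))
g(q) = 720 (g(q) = -112 + 26² + 6*26 = -112 + 676 + 156 = 720)
-4203566 - g(-1401) = -4203566 - 1*720 = -4203566 - 720 = -4204286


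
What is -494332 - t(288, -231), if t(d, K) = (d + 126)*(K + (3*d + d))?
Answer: -875626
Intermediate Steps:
t(d, K) = (126 + d)*(K + 4*d)
-494332 - t(288, -231) = -494332 - (4*288² + 126*(-231) + 504*288 - 231*288) = -494332 - (4*82944 - 29106 + 145152 - 66528) = -494332 - (331776 - 29106 + 145152 - 66528) = -494332 - 1*381294 = -494332 - 381294 = -875626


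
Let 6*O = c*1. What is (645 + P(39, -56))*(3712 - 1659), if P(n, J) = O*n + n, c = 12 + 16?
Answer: 1777898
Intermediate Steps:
c = 28
O = 14/3 (O = (28*1)/6 = (⅙)*28 = 14/3 ≈ 4.6667)
P(n, J) = 17*n/3 (P(n, J) = 14*n/3 + n = 17*n/3)
(645 + P(39, -56))*(3712 - 1659) = (645 + (17/3)*39)*(3712 - 1659) = (645 + 221)*2053 = 866*2053 = 1777898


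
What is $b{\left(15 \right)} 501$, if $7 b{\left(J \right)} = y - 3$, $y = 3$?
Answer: $0$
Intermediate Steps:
$b{\left(J \right)} = 0$ ($b{\left(J \right)} = \frac{3 - 3}{7} = \frac{1}{7} \cdot 0 = 0$)
$b{\left(15 \right)} 501 = 0 \cdot 501 = 0$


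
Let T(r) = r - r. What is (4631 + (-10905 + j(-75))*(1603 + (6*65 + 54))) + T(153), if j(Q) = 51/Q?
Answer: -557982399/25 ≈ -2.2319e+7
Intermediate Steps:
T(r) = 0
(4631 + (-10905 + j(-75))*(1603 + (6*65 + 54))) + T(153) = (4631 + (-10905 + 51/(-75))*(1603 + (6*65 + 54))) + 0 = (4631 + (-10905 + 51*(-1/75))*(1603 + (390 + 54))) + 0 = (4631 + (-10905 - 17/25)*(1603 + 444)) + 0 = (4631 - 272642/25*2047) + 0 = (4631 - 558098174/25) + 0 = -557982399/25 + 0 = -557982399/25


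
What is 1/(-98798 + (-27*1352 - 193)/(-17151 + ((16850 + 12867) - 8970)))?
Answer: -3596/355314305 ≈ -1.0121e-5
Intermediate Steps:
1/(-98798 + (-27*1352 - 193)/(-17151 + ((16850 + 12867) - 8970))) = 1/(-98798 + (-36504 - 193)/(-17151 + (29717 - 8970))) = 1/(-98798 - 36697/(-17151 + 20747)) = 1/(-98798 - 36697/3596) = 1/(-355314305/3596) = -3596/355314305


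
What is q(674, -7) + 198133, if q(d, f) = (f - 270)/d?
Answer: 133541365/674 ≈ 1.9813e+5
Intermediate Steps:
q(d, f) = (-270 + f)/d
q(674, -7) + 198133 = (-270 - 7)/674 + 198133 = (1/674)*(-277) + 198133 = -277/674 + 198133 = 133541365/674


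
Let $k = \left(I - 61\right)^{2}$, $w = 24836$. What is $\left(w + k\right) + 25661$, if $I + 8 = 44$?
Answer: $51122$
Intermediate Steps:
$I = 36$ ($I = -8 + 44 = 36$)
$k = 625$ ($k = \left(36 - 61\right)^{2} = \left(-25\right)^{2} = 625$)
$\left(w + k\right) + 25661 = \left(24836 + 625\right) + 25661 = 25461 + 25661 = 51122$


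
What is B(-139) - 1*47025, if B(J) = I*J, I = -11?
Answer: -45496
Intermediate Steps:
B(J) = -11*J
B(-139) - 1*47025 = -11*(-139) - 1*47025 = 1529 - 47025 = -45496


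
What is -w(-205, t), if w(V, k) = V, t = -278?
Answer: 205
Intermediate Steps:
-w(-205, t) = -1*(-205) = 205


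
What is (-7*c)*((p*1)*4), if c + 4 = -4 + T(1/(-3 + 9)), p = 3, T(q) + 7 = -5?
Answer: 1680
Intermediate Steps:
T(q) = -12 (T(q) = -7 - 5 = -12)
c = -20 (c = -4 + (-4 - 12) = -4 - 16 = -20)
(-7*c)*((p*1)*4) = (-7*(-20))*((3*1)*4) = 140*(3*4) = 140*12 = 1680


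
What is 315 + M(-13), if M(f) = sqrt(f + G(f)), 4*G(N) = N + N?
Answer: 315 + I*sqrt(78)/2 ≈ 315.0 + 4.4159*I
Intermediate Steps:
G(N) = N/2 (G(N) = (N + N)/4 = (2*N)/4 = N/2)
M(f) = sqrt(6)*sqrt(f)/2 (M(f) = sqrt(f + f/2) = sqrt(3*f/2) = sqrt(6)*sqrt(f)/2)
315 + M(-13) = 315 + sqrt(6)*sqrt(-13)/2 = 315 + sqrt(6)*(I*sqrt(13))/2 = 315 + I*sqrt(78)/2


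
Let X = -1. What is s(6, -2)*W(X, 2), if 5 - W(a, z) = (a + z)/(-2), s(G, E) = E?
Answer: -11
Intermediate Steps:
W(a, z) = 5 + a/2 + z/2 (W(a, z) = 5 - (a + z)/(-2) = 5 - (a + z)*(-1)/2 = 5 - (-a/2 - z/2) = 5 + (a/2 + z/2) = 5 + a/2 + z/2)
s(6, -2)*W(X, 2) = -2*(5 + (½)*(-1) + (½)*2) = -2*(5 - ½ + 1) = -2*11/2 = -11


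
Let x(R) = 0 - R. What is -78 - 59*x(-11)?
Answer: -727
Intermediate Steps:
x(R) = -R
-78 - 59*x(-11) = -78 - (-59)*(-11) = -78 - 59*11 = -78 - 649 = -727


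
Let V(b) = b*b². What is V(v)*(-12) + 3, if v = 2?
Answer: -93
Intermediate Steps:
V(b) = b³
V(v)*(-12) + 3 = 2³*(-12) + 3 = 8*(-12) + 3 = -96 + 3 = -93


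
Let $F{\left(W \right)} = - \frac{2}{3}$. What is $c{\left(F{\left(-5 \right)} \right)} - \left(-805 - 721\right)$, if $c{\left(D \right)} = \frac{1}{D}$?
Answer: $\frac{3049}{2} \approx 1524.5$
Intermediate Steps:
$F{\left(W \right)} = - \frac{2}{3}$ ($F{\left(W \right)} = \left(-2\right) \frac{1}{3} = - \frac{2}{3}$)
$c{\left(F{\left(-5 \right)} \right)} - \left(-805 - 721\right) = \frac{1}{- \frac{2}{3}} - \left(-805 - 721\right) = - \frac{3}{2} - \left(-805 - 721\right) = - \frac{3}{2} - -1526 = - \frac{3}{2} + 1526 = \frac{3049}{2}$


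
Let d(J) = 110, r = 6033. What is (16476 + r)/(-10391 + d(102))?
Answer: -7503/3427 ≈ -2.1894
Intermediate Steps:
(16476 + r)/(-10391 + d(102)) = (16476 + 6033)/(-10391 + 110) = 22509/(-10281) = 22509*(-1/10281) = -7503/3427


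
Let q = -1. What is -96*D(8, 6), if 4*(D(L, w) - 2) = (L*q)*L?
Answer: 1344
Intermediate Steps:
D(L, w) = 2 - L²/4 (D(L, w) = 2 + ((L*(-1))*L)/4 = 2 + ((-L)*L)/4 = 2 + (-L²)/4 = 2 - L²/4)
-96*D(8, 6) = -96*(2 - ¼*8²) = -96*(2 - ¼*64) = -96*(2 - 16) = -96*(-14) = 1344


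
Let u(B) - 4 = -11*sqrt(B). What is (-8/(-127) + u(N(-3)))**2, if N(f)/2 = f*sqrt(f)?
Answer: (516 + 1397*(-3)**(3/4)*sqrt(2))**2/16129 ≈ -187.25 - 1053.7*I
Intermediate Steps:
N(f) = 2*f**(3/2) (N(f) = 2*(f*sqrt(f)) = 2*f**(3/2))
u(B) = 4 - 11*sqrt(B)
(-8/(-127) + u(N(-3)))**2 = (-8/(-127) + (4 - 11*sqrt(2)*(-(-3)**(3/4))))**2 = (-8*(-1/127) + (4 - 11*sqrt(2)*(3**(3/4)*sqrt(-I))))**2 = (8/127 + (4 - 11*sqrt(2)*3**(3/4)*sqrt(-I)))**2 = (516/127 - 11*sqrt(2)*3**(3/4)*sqrt(-I))**2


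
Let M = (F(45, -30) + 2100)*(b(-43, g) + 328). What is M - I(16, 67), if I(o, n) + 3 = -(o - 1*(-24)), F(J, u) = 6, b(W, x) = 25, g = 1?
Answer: 743461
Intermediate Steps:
I(o, n) = -27 - o (I(o, n) = -3 - (o - 1*(-24)) = -3 - (o + 24) = -3 - (24 + o) = -3 + (-24 - o) = -27 - o)
M = 743418 (M = (6 + 2100)*(25 + 328) = 2106*353 = 743418)
M - I(16, 67) = 743418 - (-27 - 1*16) = 743418 - (-27 - 16) = 743418 - 1*(-43) = 743418 + 43 = 743461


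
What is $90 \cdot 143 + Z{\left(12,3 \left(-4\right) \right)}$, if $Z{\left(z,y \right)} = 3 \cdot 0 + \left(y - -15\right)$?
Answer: $12873$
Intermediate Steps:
$Z{\left(z,y \right)} = 15 + y$ ($Z{\left(z,y \right)} = 0 + \left(y + 15\right) = 0 + \left(15 + y\right) = 15 + y$)
$90 \cdot 143 + Z{\left(12,3 \left(-4\right) \right)} = 90 \cdot 143 + \left(15 + 3 \left(-4\right)\right) = 12870 + \left(15 - 12\right) = 12870 + 3 = 12873$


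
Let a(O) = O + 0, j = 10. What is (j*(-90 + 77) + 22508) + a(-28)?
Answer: 22350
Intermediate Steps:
a(O) = O
(j*(-90 + 77) + 22508) + a(-28) = (10*(-90 + 77) + 22508) - 28 = (10*(-13) + 22508) - 28 = (-130 + 22508) - 28 = 22378 - 28 = 22350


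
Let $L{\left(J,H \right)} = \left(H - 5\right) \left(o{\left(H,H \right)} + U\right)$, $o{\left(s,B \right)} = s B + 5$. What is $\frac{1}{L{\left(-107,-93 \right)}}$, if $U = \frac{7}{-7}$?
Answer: $- \frac{1}{847994} \approx -1.1793 \cdot 10^{-6}$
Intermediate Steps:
$o{\left(s,B \right)} = 5 + B s$ ($o{\left(s,B \right)} = B s + 5 = 5 + B s$)
$U = -1$ ($U = 7 \left(- \frac{1}{7}\right) = -1$)
$L{\left(J,H \right)} = \left(-5 + H\right) \left(4 + H^{2}\right)$ ($L{\left(J,H \right)} = \left(H - 5\right) \left(\left(5 + H H\right) - 1\right) = \left(-5 + H\right) \left(\left(5 + H^{2}\right) - 1\right) = \left(-5 + H\right) \left(4 + H^{2}\right)$)
$\frac{1}{L{\left(-107,-93 \right)}} = \frac{1}{-20 + \left(-93\right)^{3} - 5 \left(-93\right)^{2} + 4 \left(-93\right)} = \frac{1}{-20 - 804357 - 43245 - 372} = \frac{1}{-847994} = - \frac{1}{847994}$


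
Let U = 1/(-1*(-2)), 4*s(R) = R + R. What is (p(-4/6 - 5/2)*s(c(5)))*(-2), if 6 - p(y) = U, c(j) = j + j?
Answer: -55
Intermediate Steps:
c(j) = 2*j
s(R) = R/2 (s(R) = (R + R)/4 = (2*R)/4 = R/2)
U = ½ (U = 1/2 = ½ ≈ 0.50000)
p(y) = 11/2 (p(y) = 6 - 1*½ = 6 - ½ = 11/2)
(p(-4/6 - 5/2)*s(c(5)))*(-2) = (11*((2*5)/2)/2)*(-2) = (11*((½)*10)/2)*(-2) = ((11/2)*5)*(-2) = (55/2)*(-2) = -55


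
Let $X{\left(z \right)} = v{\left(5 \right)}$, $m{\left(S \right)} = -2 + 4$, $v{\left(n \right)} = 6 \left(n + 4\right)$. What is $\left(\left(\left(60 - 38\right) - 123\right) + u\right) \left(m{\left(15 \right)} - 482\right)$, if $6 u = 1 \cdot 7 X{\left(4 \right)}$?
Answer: $18240$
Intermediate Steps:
$v{\left(n \right)} = 24 + 6 n$ ($v{\left(n \right)} = 6 \left(4 + n\right) = 24 + 6 n$)
$m{\left(S \right)} = 2$
$X{\left(z \right)} = 54$ ($X{\left(z \right)} = 24 + 6 \cdot 5 = 24 + 30 = 54$)
$u = 63$ ($u = \frac{1 \cdot 7 \cdot 54}{6} = \frac{7 \cdot 54}{6} = \frac{1}{6} \cdot 378 = 63$)
$\left(\left(\left(60 - 38\right) - 123\right) + u\right) \left(m{\left(15 \right)} - 482\right) = \left(\left(\left(60 - 38\right) - 123\right) + 63\right) \left(2 - 482\right) = \left(\left(22 - 123\right) + 63\right) \left(-480\right) = \left(-101 + 63\right) \left(-480\right) = \left(-38\right) \left(-480\right) = 18240$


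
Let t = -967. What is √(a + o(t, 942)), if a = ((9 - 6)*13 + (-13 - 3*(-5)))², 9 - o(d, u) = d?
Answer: √2657 ≈ 51.546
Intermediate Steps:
o(d, u) = 9 - d
a = 1681 (a = (3*13 + (-13 + 15))² = (39 + 2)² = 41² = 1681)
√(a + o(t, 942)) = √(1681 + (9 - 1*(-967))) = √(1681 + (9 + 967)) = √(1681 + 976) = √2657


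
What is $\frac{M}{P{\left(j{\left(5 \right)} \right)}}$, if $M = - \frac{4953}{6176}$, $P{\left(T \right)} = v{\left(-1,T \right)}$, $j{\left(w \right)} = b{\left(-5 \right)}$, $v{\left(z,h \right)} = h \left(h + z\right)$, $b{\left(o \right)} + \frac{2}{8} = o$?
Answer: $- \frac{1651}{67550} \approx -0.024441$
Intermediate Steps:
$b{\left(o \right)} = - \frac{1}{4} + o$
$j{\left(w \right)} = - \frac{21}{4}$ ($j{\left(w \right)} = - \frac{1}{4} - 5 = - \frac{21}{4}$)
$P{\left(T \right)} = T \left(-1 + T\right)$ ($P{\left(T \right)} = T \left(T - 1\right) = T \left(-1 + T\right)$)
$M = - \frac{4953}{6176}$ ($M = \left(-4953\right) \frac{1}{6176} = - \frac{4953}{6176} \approx -0.80198$)
$\frac{M}{P{\left(j{\left(5 \right)} \right)}} = - \frac{4953}{6176 \left(- \frac{21 \left(-1 - \frac{21}{4}\right)}{4}\right)} = - \frac{4953}{6176 \left(\left(- \frac{21}{4}\right) \left(- \frac{25}{4}\right)\right)} = - \frac{4953}{6176 \cdot \frac{525}{16}} = \left(- \frac{4953}{6176}\right) \frac{16}{525} = - \frac{1651}{67550}$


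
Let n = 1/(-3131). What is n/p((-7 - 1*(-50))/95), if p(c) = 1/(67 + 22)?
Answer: -89/3131 ≈ -0.028425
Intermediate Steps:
p(c) = 1/89
n = -1/3131 ≈ -0.00031939
n/p((-7 - 1*(-50))/95) = -1/(3131*1/89) = -1/3131*89 = -89/3131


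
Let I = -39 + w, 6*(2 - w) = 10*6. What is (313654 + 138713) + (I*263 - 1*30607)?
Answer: 409399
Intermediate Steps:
w = -8 (w = 2 - 5*6/3 = 2 - ⅙*60 = 2 - 10 = -8)
I = -47 (I = -39 - 8 = -47)
(313654 + 138713) + (I*263 - 1*30607) = (313654 + 138713) + (-47*263 - 1*30607) = 452367 + (-12361 - 30607) = 452367 - 42968 = 409399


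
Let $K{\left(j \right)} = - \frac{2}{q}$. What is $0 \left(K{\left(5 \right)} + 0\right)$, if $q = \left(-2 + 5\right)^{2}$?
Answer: $0$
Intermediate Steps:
$q = 9$ ($q = 3^{2} = 9$)
$K{\left(j \right)} = - \frac{2}{9}$
$0 \left(K{\left(5 \right)} + 0\right) = 0 \left(- \frac{2}{9} + 0\right) = 0 \left(- \frac{2}{9}\right) = 0$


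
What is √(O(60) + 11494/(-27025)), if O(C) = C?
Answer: √1740416486/5405 ≈ 7.7185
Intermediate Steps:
√(O(60) + 11494/(-27025)) = √(60 + 11494/(-27025)) = √(60 + 11494*(-1/27025)) = √(60 - 11494/27025) = √(1610006/27025) = √1740416486/5405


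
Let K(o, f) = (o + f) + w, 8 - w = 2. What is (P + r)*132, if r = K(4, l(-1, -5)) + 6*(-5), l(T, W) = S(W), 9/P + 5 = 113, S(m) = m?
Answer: -3289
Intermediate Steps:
w = 6 (w = 8 - 1*2 = 8 - 2 = 6)
P = 1/12 (P = 9/(-5 + 113) = 9/108 = 9*(1/108) = 1/12 ≈ 0.083333)
l(T, W) = W
K(o, f) = 6 + f + o (K(o, f) = (o + f) + 6 = (f + o) + 6 = 6 + f + o)
r = -25 (r = (6 - 5 + 4) + 6*(-5) = 5 - 30 = -25)
(P + r)*132 = (1/12 - 25)*132 = -299/12*132 = -3289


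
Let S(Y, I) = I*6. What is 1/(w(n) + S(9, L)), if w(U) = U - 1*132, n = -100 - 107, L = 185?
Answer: 1/771 ≈ 0.0012970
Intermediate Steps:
S(Y, I) = 6*I
n = -207
w(U) = -132 + U (w(U) = U - 132 = -132 + U)
1/(w(n) + S(9, L)) = 1/((-132 - 207) + 6*185) = 1/(-339 + 1110) = 1/771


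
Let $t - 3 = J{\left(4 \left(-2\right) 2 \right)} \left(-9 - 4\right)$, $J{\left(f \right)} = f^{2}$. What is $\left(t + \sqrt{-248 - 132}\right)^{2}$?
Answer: $11055245 - 13300 i \sqrt{95} \approx 1.1055 \cdot 10^{7} - 1.2963 \cdot 10^{5} i$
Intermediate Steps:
$t = -3325$ ($t = 3 + \left(4 \left(-2\right) 2\right)^{2} \left(-9 - 4\right) = 3 + \left(\left(-8\right) 2\right)^{2} \left(-13\right) = 3 + \left(-16\right)^{2} \left(-13\right) = 3 + 256 \left(-13\right) = 3 - 3328 = -3325$)
$\left(t + \sqrt{-248 - 132}\right)^{2} = \left(-3325 + \sqrt{-248 - 132}\right)^{2} = \left(-3325 + \sqrt{-380}\right)^{2} = \left(-3325 + 2 i \sqrt{95}\right)^{2}$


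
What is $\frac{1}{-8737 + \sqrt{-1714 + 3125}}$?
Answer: $- \frac{8737}{76333758} - \frac{\sqrt{1411}}{76333758} \approx -0.00011495$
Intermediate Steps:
$\frac{1}{-8737 + \sqrt{-1714 + 3125}} = \frac{1}{-8737 + \sqrt{1411}}$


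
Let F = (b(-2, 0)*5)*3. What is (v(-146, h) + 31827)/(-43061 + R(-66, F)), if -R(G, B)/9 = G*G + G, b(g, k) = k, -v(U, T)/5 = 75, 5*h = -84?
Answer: -31452/81671 ≈ -0.38511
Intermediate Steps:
h = -84/5 (h = (⅕)*(-84) = -84/5 ≈ -16.800)
v(U, T) = -375 (v(U, T) = -5*75 = -375)
F = 0 (F = (0*5)*3 = 0*3 = 0)
R(G, B) = -9*G - 9*G² (R(G, B) = -9*(G*G + G) = -9*(G² + G) = -9*(G + G²) = -9*G - 9*G²)
(v(-146, h) + 31827)/(-43061 + R(-66, F)) = (-375 + 31827)/(-43061 - 9*(-66)*(1 - 66)) = 31452/(-43061 - 9*(-66)*(-65)) = 31452/(-43061 - 38610) = 31452/(-81671) = 31452*(-1/81671) = -31452/81671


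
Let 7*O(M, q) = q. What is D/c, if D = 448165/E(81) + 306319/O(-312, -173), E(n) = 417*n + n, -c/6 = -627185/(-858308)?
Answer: 1414684866554083/500958374085 ≈ 2824.0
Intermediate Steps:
O(M, q) = q/7
c = -1881555/429154 (c = -(-3763110)/(-858308) = -(-3763110)*(-1)/858308 = -6*627185/858308 = -1881555/429154 ≈ -4.3843)
E(n) = 418*n
D = -72521908369/5857434 (D = 448165/((418*81)) + 306319/(((1/7)*(-173))) = 448165/33858 + 306319/(-173/7) = 448165*(1/33858) + 306319*(-7/173) = 448165/33858 - 2144233/173 = -72521908369/5857434 ≈ -12381.)
D/c = -72521908369/(5857434*(-1881555/429154)) = -72521908369/5857434*(-429154/1881555) = 1414684866554083/500958374085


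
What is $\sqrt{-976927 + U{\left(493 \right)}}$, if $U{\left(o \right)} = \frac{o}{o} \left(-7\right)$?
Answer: $i \sqrt{976934} \approx 988.4 i$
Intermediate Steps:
$U{\left(o \right)} = -7$ ($U{\left(o \right)} = 1 \left(-7\right) = -7$)
$\sqrt{-976927 + U{\left(493 \right)}} = \sqrt{-976927 - 7} = \sqrt{-976934} = i \sqrt{976934}$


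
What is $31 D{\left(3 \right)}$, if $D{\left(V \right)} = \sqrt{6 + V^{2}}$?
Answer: $31 \sqrt{15} \approx 120.06$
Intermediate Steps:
$31 D{\left(3 \right)} = 31 \sqrt{6 + 3^{2}} = 31 \sqrt{6 + 9} = 31 \sqrt{15}$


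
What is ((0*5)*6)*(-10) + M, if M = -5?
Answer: -5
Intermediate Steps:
((0*5)*6)*(-10) + M = ((0*5)*6)*(-10) - 5 = (0*6)*(-10) - 5 = 0*(-10) - 5 = 0 - 5 = -5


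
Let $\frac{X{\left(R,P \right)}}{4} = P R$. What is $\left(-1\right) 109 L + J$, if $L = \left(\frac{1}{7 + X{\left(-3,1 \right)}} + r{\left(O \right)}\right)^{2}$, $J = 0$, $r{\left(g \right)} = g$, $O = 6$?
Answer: $- \frac{91669}{25} \approx -3666.8$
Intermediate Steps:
$X{\left(R,P \right)} = 4 P R$
$L = \frac{841}{25}$ ($L = \left(\frac{1}{7 + 4 \cdot 1 \left(-3\right)} + 6\right)^{2} = \left(\frac{1}{7 - 12} + 6\right)^{2} = \left(\frac{1}{-5} + 6\right)^{2} = \left(- \frac{1}{5} + 6\right)^{2} = \left(\frac{29}{5}\right)^{2} = \frac{841}{25} \approx 33.64$)
$\left(-1\right) 109 L + J = \left(-1\right) 109 \cdot \frac{841}{25} + 0 = \left(-109\right) \frac{841}{25} + 0 = - \frac{91669}{25} + 0 = - \frac{91669}{25}$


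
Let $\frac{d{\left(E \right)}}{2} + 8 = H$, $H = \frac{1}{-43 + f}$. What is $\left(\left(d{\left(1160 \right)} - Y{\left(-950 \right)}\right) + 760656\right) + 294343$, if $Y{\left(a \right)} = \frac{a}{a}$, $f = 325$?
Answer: $\frac{148752463}{141} \approx 1.055 \cdot 10^{6}$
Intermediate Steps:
$Y{\left(a \right)} = 1$
$H = \frac{1}{282}$ ($H = \frac{1}{-43 + 325} = \frac{1}{282} \approx 0.0035461$)
$d{\left(E \right)} = - \frac{2255}{141}$ ($d{\left(E \right)} = -16 + 2 \cdot \frac{1}{282} = -16 + \frac{1}{141} = - \frac{2255}{141}$)
$\left(\left(d{\left(1160 \right)} - Y{\left(-950 \right)}\right) + 760656\right) + 294343 = \left(\left(- \frac{2255}{141} - 1\right) + 760656\right) + 294343 = \left(- \frac{2396}{141} + 760656\right) + 294343 = \frac{107250100}{141} + 294343 = \frac{148752463}{141}$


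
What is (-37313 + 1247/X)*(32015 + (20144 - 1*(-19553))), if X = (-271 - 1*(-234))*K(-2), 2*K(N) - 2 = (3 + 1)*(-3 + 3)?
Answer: -99093649536/37 ≈ -2.6782e+9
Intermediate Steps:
K(N) = 1 (K(N) = 1 + ((3 + 1)*(-3 + 3))/2 = 1 + (4*0)/2 = 1 + (½)*0 = 1 + 0 = 1)
X = -37 (X = (-271 - 1*(-234))*1 = (-271 + 234)*1 = -37*1 = -37)
(-37313 + 1247/X)*(32015 + (20144 - 1*(-19553))) = (-37313 + 1247/(-37))*(32015 + (20144 - 1*(-19553))) = (-37313 + 1247*(-1/37))*(32015 + (20144 + 19553)) = (-37313 - 1247/37)*(32015 + 39697) = -1381828/37*71712 = -99093649536/37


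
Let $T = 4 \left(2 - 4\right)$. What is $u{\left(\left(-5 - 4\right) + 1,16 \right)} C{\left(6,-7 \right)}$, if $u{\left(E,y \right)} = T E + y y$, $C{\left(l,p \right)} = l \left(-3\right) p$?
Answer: $40320$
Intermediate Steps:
$C{\left(l,p \right)} = - 3 l p$
$T = -8$ ($T = 4 \left(-2\right) = -8$)
$u{\left(E,y \right)} = y^{2} - 8 E$ ($u{\left(E,y \right)} = - 8 E + y y = - 8 E + y^{2} = y^{2} - 8 E$)
$u{\left(\left(-5 - 4\right) + 1,16 \right)} C{\left(6,-7 \right)} = \left(16^{2} - 8 \left(\left(-5 - 4\right) + 1\right)\right) \left(\left(-3\right) 6 \left(-7\right)\right) = \left(256 - 8 \left(-9 + 1\right)\right) 126 = \left(256 - -64\right) 126 = \left(256 + 64\right) 126 = 320 \cdot 126 = 40320$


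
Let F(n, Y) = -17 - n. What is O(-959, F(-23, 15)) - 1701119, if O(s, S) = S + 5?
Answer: -1701108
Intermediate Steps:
O(s, S) = 5 + S
O(-959, F(-23, 15)) - 1701119 = (5 + (-17 - 1*(-23))) - 1701119 = (5 + (-17 + 23)) - 1701119 = (5 + 6) - 1701119 = 11 - 1701119 = -1701108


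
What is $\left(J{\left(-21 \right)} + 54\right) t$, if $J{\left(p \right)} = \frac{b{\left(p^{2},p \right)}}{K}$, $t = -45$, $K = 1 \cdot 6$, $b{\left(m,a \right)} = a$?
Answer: $- \frac{4545}{2} \approx -2272.5$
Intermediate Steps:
$K = 6$
$J{\left(p \right)} = \frac{p}{6}$
$\left(J{\left(-21 \right)} + 54\right) t = \left(\frac{1}{6} \left(-21\right) + 54\right) \left(-45\right) = \left(- \frac{7}{2} + 54\right) \left(-45\right) = \frac{101}{2} \left(-45\right) = - \frac{4545}{2}$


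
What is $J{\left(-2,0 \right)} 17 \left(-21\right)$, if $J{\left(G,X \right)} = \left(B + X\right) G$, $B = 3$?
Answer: $2142$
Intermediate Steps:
$J{\left(G,X \right)} = G \left(3 + X\right)$ ($J{\left(G,X \right)} = \left(3 + X\right) G = G \left(3 + X\right)$)
$J{\left(-2,0 \right)} 17 \left(-21\right) = - 2 \left(3 + 0\right) 17 \left(-21\right) = \left(-2\right) 3 \cdot 17 \left(-21\right) = \left(-6\right) 17 \left(-21\right) = \left(-102\right) \left(-21\right) = 2142$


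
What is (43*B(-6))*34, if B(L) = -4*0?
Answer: 0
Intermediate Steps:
B(L) = 0
(43*B(-6))*34 = (43*0)*34 = 0*34 = 0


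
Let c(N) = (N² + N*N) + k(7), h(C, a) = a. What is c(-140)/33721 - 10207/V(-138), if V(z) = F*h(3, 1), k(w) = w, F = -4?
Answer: 344347075/134884 ≈ 2552.9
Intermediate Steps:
V(z) = -4 (V(z) = -4*1 = -4)
c(N) = 7 + 2*N² (c(N) = (N² + N*N) + 7 = (N² + N²) + 7 = 2*N² + 7 = 7 + 2*N²)
c(-140)/33721 - 10207/V(-138) = (7 + 2*(-140)²)/33721 - 10207/(-4) = (7 + 2*19600)*(1/33721) - 10207*(-¼) = (7 + 39200)*(1/33721) + 10207/4 = 39207*(1/33721) + 10207/4 = 39207/33721 + 10207/4 = 344347075/134884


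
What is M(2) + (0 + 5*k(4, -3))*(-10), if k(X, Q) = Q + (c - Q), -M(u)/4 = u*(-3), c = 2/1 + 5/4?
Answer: -277/2 ≈ -138.50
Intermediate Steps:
c = 13/4 (c = 2*1 + 5*(¼) = 2 + 5/4 = 13/4 ≈ 3.2500)
M(u) = 12*u (M(u) = -4*u*(-3) = -(-12)*u = 12*u)
k(X, Q) = 13/4 (k(X, Q) = Q + (13/4 - Q) = 13/4)
M(2) + (0 + 5*k(4, -3))*(-10) = 12*2 + (0 + 5*(13/4))*(-10) = 24 + (0 + 65/4)*(-10) = 24 + (65/4)*(-10) = 24 - 325/2 = -277/2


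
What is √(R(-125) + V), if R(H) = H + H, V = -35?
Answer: I*√285 ≈ 16.882*I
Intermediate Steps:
R(H) = 2*H
√(R(-125) + V) = √(2*(-125) - 35) = √(-250 - 35) = √(-285) = I*√285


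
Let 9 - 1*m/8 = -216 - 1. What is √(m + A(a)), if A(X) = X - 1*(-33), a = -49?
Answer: 16*√7 ≈ 42.332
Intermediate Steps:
m = 1808 (m = 72 - 8*(-216 - 1) = 72 - 8*(-217) = 72 + 1736 = 1808)
A(X) = 33 + X (A(X) = X + 33 = 33 + X)
√(m + A(a)) = √(1808 + (33 - 49)) = √(1808 - 16) = √1792 = 16*√7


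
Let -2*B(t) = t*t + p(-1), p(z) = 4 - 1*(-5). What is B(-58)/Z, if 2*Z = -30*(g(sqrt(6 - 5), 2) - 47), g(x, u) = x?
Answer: -3373/1380 ≈ -2.4442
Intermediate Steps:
p(z) = 9 (p(z) = 4 + 5 = 9)
B(t) = -9/2 - t**2/2 (B(t) = -(t*t + 9)/2 = -(t**2 + 9)/2 = -(9 + t**2)/2 = -9/2 - t**2/2)
Z = 690 (Z = (-30*(sqrt(6 - 5) - 47))/2 = (-30*(sqrt(1) - 47))/2 = (-30*(1 - 47))/2 = (-30*(-46))/2 = (1/2)*1380 = 690)
B(-58)/Z = (-9/2 - 1/2*(-58)**2)/690 = (-9/2 - 1/2*3364)*(1/690) = (-9/2 - 1682)*(1/690) = -3373/2*1/690 = -3373/1380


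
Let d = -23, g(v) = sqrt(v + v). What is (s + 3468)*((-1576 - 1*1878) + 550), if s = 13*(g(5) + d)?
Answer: -9202776 - 37752*sqrt(10) ≈ -9.3222e+6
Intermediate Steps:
g(v) = sqrt(2)*sqrt(v) (g(v) = sqrt(2*v) = sqrt(2)*sqrt(v))
s = -299 + 13*sqrt(10) (s = 13*(sqrt(2)*sqrt(5) - 23) = 13*(sqrt(10) - 23) = 13*(-23 + sqrt(10)) = -299 + 13*sqrt(10) ≈ -257.89)
(s + 3468)*((-1576 - 1*1878) + 550) = ((-299 + 13*sqrt(10)) + 3468)*((-1576 - 1*1878) + 550) = (3169 + 13*sqrt(10))*((-1576 - 1878) + 550) = (3169 + 13*sqrt(10))*(-3454 + 550) = (3169 + 13*sqrt(10))*(-2904) = -9202776 - 37752*sqrt(10)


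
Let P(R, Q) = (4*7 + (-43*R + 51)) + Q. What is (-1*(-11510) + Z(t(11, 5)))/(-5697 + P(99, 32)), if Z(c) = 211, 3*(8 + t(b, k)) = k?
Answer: -3907/3281 ≈ -1.1908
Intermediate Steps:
t(b, k) = -8 + k/3
P(R, Q) = 79 + Q - 43*R (P(R, Q) = (28 + (51 - 43*R)) + Q = (79 - 43*R) + Q = 79 + Q - 43*R)
(-1*(-11510) + Z(t(11, 5)))/(-5697 + P(99, 32)) = (-1*(-11510) + 211)/(-5697 + (79 + 32 - 43*99)) = (11510 + 211)/(-5697 + (79 + 32 - 4257)) = 11721/(-5697 - 4146) = 11721/(-9843) = 11721*(-1/9843) = -3907/3281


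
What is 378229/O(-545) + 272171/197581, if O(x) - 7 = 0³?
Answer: 74732769246/1383067 ≈ 54034.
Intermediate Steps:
O(x) = 7 (O(x) = 7 + 0³ = 7 + 0 = 7)
378229/O(-545) + 272171/197581 = 378229/7 + 272171/197581 = 74732769246/1383067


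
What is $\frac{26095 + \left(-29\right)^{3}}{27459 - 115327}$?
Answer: $- \frac{853}{43934} \approx -0.019415$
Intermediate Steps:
$\frac{26095 + \left(-29\right)^{3}}{27459 - 115327} = \frac{26095 - 24389}{-87868} = 1706 \left(- \frac{1}{87868}\right) = - \frac{853}{43934}$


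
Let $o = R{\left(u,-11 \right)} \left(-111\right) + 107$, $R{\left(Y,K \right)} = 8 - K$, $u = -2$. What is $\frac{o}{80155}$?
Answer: $- \frac{2002}{80155} \approx -0.024977$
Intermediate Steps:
$o = -2002$ ($o = \left(8 - -11\right) \left(-111\right) + 107 = \left(8 + 11\right) \left(-111\right) + 107 = 19 \left(-111\right) + 107 = -2109 + 107 = -2002$)
$\frac{o}{80155} = - \frac{2002}{80155}$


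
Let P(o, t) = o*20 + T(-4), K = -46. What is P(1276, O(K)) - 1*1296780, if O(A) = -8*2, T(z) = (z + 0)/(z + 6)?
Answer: -1271262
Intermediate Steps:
T(z) = z/(6 + z)
O(A) = -16
P(o, t) = -2 + 20*o (P(o, t) = o*20 - 4/(6 - 4) = 20*o - 4/2 = 20*o - 4*½ = 20*o - 2 = -2 + 20*o)
P(1276, O(K)) - 1*1296780 = (-2 + 20*1276) - 1*1296780 = (-2 + 25520) - 1296780 = 25518 - 1296780 = -1271262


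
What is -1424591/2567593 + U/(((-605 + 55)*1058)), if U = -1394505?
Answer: 78615764959/42688067620 ≈ 1.8416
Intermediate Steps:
-1424591/2567593 + U/(((-605 + 55)*1058)) = -1424591/2567593 - 1394505*1/(1058*(-605 + 55)) = -1424591*1/2567593 - 1394505/((-550*1058)) = -203513/366799 - 1394505/(-581900) = -203513/366799 - 1394505*(-1/581900) = -203513/366799 + 278901/116380 = 78615764959/42688067620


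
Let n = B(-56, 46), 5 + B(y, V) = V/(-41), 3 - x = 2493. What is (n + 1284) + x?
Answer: -49697/41 ≈ -1212.1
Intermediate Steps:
x = -2490 (x = 3 - 1*2493 = 3 - 2493 = -2490)
B(y, V) = -5 - V/41 (B(y, V) = -5 + V/(-41) = -5 + V*(-1/41) = -5 - V/41)
n = -251/41 (n = -5 - 1/41*46 = -5 - 46/41 = -251/41 ≈ -6.1219)
(n + 1284) + x = (-251/41 + 1284) - 2490 = 52393/41 - 2490 = -49697/41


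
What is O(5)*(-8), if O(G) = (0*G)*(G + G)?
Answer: 0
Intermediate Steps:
O(G) = 0 (O(G) = 0*(2*G) = 0)
O(5)*(-8) = 0*(-8) = 0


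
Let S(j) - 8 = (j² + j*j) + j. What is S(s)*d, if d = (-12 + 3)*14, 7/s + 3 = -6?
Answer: -9562/9 ≈ -1062.4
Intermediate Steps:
s = -7/9 (s = 7/(-3 - 6) = 7/(-9) = 7*(-⅑) = -7/9 ≈ -0.77778)
S(j) = 8 + j + 2*j² (S(j) = 8 + ((j² + j*j) + j) = 8 + ((j² + j²) + j) = 8 + (2*j² + j) = 8 + (j + 2*j²) = 8 + j + 2*j²)
d = -126 (d = -9*14 = -126)
S(s)*d = (8 - 7/9 + 2*(-7/9)²)*(-126) = (8 - 7/9 + 2*(49/81))*(-126) = (8 - 7/9 + 98/81)*(-126) = (683/81)*(-126) = -9562/9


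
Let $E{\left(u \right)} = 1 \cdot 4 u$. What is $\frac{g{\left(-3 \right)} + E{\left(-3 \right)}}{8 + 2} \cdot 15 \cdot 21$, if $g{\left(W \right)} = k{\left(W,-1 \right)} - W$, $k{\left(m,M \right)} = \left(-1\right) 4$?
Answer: $- \frac{819}{2} \approx -409.5$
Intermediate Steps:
$k{\left(m,M \right)} = -4$
$g{\left(W \right)} = -4 - W$
$E{\left(u \right)} = 4 u$
$\frac{g{\left(-3 \right)} + E{\left(-3 \right)}}{8 + 2} \cdot 15 \cdot 21 = \frac{\left(-4 - -3\right) + 4 \left(-3\right)}{8 + 2} \cdot 15 \cdot 21 = \frac{\left(-4 + 3\right) - 12}{10} \cdot 15 \cdot 21 = \left(-1 - 12\right) \frac{1}{10} \cdot 15 \cdot 21 = \left(-13\right) \frac{1}{10} \cdot 15 \cdot 21 = \left(- \frac{13}{10}\right) 15 \cdot 21 = \left(- \frac{39}{2}\right) 21 = - \frac{819}{2}$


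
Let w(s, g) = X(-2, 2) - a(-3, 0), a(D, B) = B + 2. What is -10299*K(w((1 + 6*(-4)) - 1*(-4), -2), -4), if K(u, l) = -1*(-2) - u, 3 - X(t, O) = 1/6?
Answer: -24031/2 ≈ -12016.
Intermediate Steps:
a(D, B) = 2 + B
X(t, O) = 17/6 (X(t, O) = 3 - 1/6 = 17/6)
w(s, g) = 5/6 (w(s, g) = 17/6 - (2 + 0) = 17/6 - 1*2 = 17/6 - 2 = 5/6)
K(u, l) = 2 - u
-10299*K(w((1 + 6*(-4)) - 1*(-4), -2), -4) = -10299*(2 - 1*5/6) = -10299*(2 - 5/6) = -10299*7/6 = -24031/2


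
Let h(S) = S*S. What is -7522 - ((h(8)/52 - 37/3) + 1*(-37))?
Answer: -291482/39 ≈ -7473.9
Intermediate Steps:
h(S) = S²
-7522 - ((h(8)/52 - 37/3) + 1*(-37)) = -7522 - ((8²/52 - 37/3) + 1*(-37)) = -7522 - ((64*(1/52) - 37*⅓) - 37) = -7522 - ((16/13 - 37/3) - 37) = -7522 - (-433/39 - 37) = -7522 - 1*(-1876/39) = -7522 + 1876/39 = -291482/39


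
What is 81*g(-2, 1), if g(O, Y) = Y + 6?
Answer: 567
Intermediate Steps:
g(O, Y) = 6 + Y
81*g(-2, 1) = 81*(6 + 1) = 81*7 = 567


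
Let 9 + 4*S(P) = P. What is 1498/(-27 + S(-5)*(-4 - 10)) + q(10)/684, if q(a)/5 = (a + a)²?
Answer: 133579/1881 ≈ 71.015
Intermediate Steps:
S(P) = -9/4 + P/4
q(a) = 20*a² (q(a) = 5*(a + a)² = 5*(2*a)² = 5*(4*a²) = 20*a²)
1498/(-27 + S(-5)*(-4 - 10)) + q(10)/684 = 1498/(-27 + (-9/4 + (¼)*(-5))*(-4 - 10)) + (20*10²)/684 = 1498/(-27 + (-9/4 - 5/4)*(-14)) + (20*100)*(1/684) = 1498/(-27 - 7/2*(-14)) + 2000*(1/684) = 1498/(-27 + 49) + 500/171 = 1498/22 + 500/171 = 1498*(1/22) + 500/171 = 749/11 + 500/171 = 133579/1881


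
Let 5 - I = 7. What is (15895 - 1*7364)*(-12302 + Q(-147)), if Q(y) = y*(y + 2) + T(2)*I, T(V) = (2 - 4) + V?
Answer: 76889903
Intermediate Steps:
T(V) = -2 + V
I = -2 (I = 5 - 1*7 = 5 - 7 = -2)
Q(y) = y*(2 + y) (Q(y) = y*(y + 2) + (-2 + 2)*(-2) = y*(2 + y) + 0*(-2) = y*(2 + y) + 0 = y*(2 + y))
(15895 - 1*7364)*(-12302 + Q(-147)) = (15895 - 1*7364)*(-12302 - 147*(2 - 147)) = (15895 - 7364)*(-12302 - 147*(-145)) = 8531*(-12302 + 21315) = 8531*9013 = 76889903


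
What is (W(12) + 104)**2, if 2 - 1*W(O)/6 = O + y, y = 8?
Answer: 16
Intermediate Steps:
W(O) = -36 - 6*O (W(O) = 12 - 6*(O + 8) = 12 - 6*(8 + O) = 12 + (-48 - 6*O) = -36 - 6*O)
(W(12) + 104)**2 = ((-36 - 6*12) + 104)**2 = ((-36 - 72) + 104)**2 = (-108 + 104)**2 = (-4)**2 = 16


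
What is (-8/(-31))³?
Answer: 512/29791 ≈ 0.017186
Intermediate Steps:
(-8/(-31))³ = (-8*(-1/31))³ = (8/31)³ = 512/29791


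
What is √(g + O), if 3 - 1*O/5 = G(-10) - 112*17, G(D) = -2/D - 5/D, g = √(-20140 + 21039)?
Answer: √(38126 + 4*√899)/2 ≈ 97.783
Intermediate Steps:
g = √899 ≈ 29.983
G(D) = -7/D
O = 19063/2 (O = 15 - 5*(-7/(-10) - 112*17) = 15 - 5*(-7*(-⅒) - 1904) = 15 - 5*(7/10 - 1904) = 15 - 5*(-19033/10) = 15 + 19033/2 = 19063/2 ≈ 9531.5)
√(g + O) = √(√899 + 19063/2) = √(19063/2 + √899)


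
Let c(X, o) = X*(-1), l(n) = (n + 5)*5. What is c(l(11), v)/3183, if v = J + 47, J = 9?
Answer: -80/3183 ≈ -0.025134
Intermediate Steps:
l(n) = 25 + 5*n (l(n) = (5 + n)*5 = 25 + 5*n)
v = 56 (v = 9 + 47 = 56)
c(X, o) = -X
c(l(11), v)/3183 = -(25 + 5*11)/3183 = -(25 + 55)*(1/3183) = -1*80*(1/3183) = -80*1/3183 = -80/3183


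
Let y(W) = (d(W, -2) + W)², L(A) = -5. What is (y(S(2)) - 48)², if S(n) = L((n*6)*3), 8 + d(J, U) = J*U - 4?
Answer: 1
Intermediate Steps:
d(J, U) = -12 + J*U (d(J, U) = -8 + (J*U - 4) = -8 + (-4 + J*U) = -12 + J*U)
S(n) = -5
y(W) = (-12 - W)² (y(W) = ((-12 + W*(-2)) + W)² = ((-12 - 2*W) + W)² = (-12 - W)²)
(y(S(2)) - 48)² = ((12 - 5)² - 48)² = (7² - 48)² = (49 - 48)² = 1² = 1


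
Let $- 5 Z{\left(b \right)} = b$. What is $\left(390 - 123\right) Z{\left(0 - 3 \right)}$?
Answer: $\frac{801}{5} \approx 160.2$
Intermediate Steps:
$Z{\left(b \right)} = - \frac{b}{5}$
$\left(390 - 123\right) Z{\left(0 - 3 \right)} = \left(390 - 123\right) \left(- \frac{0 - 3}{5}\right) = 267 \left(\left(- \frac{1}{5}\right) \left(-3\right)\right) = 267 \cdot \frac{3}{5} = \frac{801}{5}$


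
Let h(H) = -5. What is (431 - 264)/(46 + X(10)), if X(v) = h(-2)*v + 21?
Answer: 167/17 ≈ 9.8235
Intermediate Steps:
X(v) = 21 - 5*v (X(v) = -5*v + 21 = 21 - 5*v)
(431 - 264)/(46 + X(10)) = (431 - 264)/(46 + (21 - 5*10)) = 167/(46 + (21 - 50)) = 167/(46 - 29) = 167/17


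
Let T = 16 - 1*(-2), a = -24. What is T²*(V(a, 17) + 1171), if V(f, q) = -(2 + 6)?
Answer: 376812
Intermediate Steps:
V(f, q) = -8 (V(f, q) = -1*8 = -8)
T = 18 (T = 16 + 2 = 18)
T²*(V(a, 17) + 1171) = 18²*(-8 + 1171) = 324*1163 = 376812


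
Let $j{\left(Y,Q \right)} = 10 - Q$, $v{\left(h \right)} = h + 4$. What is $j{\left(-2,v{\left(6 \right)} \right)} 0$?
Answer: $0$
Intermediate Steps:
$v{\left(h \right)} = 4 + h$
$j{\left(-2,v{\left(6 \right)} \right)} 0 = \left(10 - \left(4 + 6\right)\right) 0 = \left(10 - 10\right) 0 = 0 \cdot 0 = 0$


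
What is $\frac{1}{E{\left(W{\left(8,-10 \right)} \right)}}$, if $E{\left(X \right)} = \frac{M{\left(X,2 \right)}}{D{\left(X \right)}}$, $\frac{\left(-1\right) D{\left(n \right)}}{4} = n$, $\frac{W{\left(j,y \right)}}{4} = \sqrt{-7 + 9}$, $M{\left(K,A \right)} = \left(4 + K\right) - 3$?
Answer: $- \frac{128}{31} + \frac{16 \sqrt{2}}{31} \approx -3.3991$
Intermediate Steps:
$M{\left(K,A \right)} = 1 + K$
$W{\left(j,y \right)} = 4 \sqrt{2}$ ($W{\left(j,y \right)} = 4 \sqrt{-7 + 9} = 4 \sqrt{2}$)
$D{\left(n \right)} = - 4 n$
$E{\left(X \right)} = - \frac{1 + X}{4 X}$ ($E{\left(X \right)} = \frac{1 + X}{\left(-4\right) X} = \left(1 + X\right) \left(- \frac{1}{4 X}\right) = - \frac{1 + X}{4 X}$)
$\frac{1}{E{\left(W{\left(8,-10 \right)} \right)}} = \frac{1}{\frac{1}{4} \frac{1}{4 \sqrt{2}} \left(-1 - 4 \sqrt{2}\right)} = \frac{1}{\frac{1}{4} \frac{\sqrt{2}}{8} \left(-1 - 4 \sqrt{2}\right)} = \frac{1}{\frac{1}{32} \sqrt{2} \left(-1 - 4 \sqrt{2}\right)} = \frac{16 \sqrt{2}}{-1 - 4 \sqrt{2}}$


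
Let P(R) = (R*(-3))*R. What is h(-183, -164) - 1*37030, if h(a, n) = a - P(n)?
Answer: 43475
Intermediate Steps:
P(R) = -3*R² (P(R) = (-3*R)*R = -3*R²)
h(a, n) = a + 3*n² (h(a, n) = a - (-3)*n² = a + 3*n²)
h(-183, -164) - 1*37030 = (-183 + 3*(-164)²) - 1*37030 = (-183 + 3*26896) - 37030 = (-183 + 80688) - 37030 = 80505 - 37030 = 43475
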